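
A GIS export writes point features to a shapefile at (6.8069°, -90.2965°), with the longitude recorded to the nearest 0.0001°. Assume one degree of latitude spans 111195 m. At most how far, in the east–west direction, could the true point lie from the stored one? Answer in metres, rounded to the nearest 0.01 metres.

5.52 metres

Rounding to 4 decimal places leaves the longitude within ±5e-05° of the true value.
At latitude 6.8069° a degree of longitude spans 111195 m × cos 6.8069° = 111195 × 0.9930 ≈ 110411 m.
So at most 5e-05° × 110411 ≈ 5.52056 m east–west.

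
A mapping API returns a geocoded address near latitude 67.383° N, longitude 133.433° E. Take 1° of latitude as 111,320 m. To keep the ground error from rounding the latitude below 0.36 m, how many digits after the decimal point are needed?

One degree of latitude covers 111320 m.
Rounding to N decimal places gives at most 0.5 × 10⁻ᴺ degrees of error, i.e. 0.5 × 10⁻ᴺ × 111320 m.
Setting 55660 × 10⁻ᴺ ≤ 0.36 gives 10ᴺ ≥ 1.546e+05, i.e. N ≥ 5.19.
So 6 decimal places suffice (0.0557 m); 5 would allow up to 0.557 m.

6 decimal places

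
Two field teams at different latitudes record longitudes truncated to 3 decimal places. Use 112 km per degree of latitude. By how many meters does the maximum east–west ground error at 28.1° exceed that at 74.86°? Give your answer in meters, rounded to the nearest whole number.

Truncating at 3 decimal places can drop up to a full unit in the last place, so the longitude may be off by as much as 0.001°.
Error at 28.1° = 0.001° × 112000 × cos 28.1° ≈ 112 × 0.8821 = 98.798 m.
Error at 74.86° = 0.001° × 112000 × cos 74.86° ≈ 112 × 0.2612 = 29.252 m.
So the lower-latitude error exceeds the higher by 98.798 − 29.252 = 69.546 m.

70 meters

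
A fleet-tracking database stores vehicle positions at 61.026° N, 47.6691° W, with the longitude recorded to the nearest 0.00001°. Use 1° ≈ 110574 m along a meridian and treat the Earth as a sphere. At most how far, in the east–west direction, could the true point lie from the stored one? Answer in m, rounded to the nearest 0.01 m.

Rounding to 5 decimal places leaves the longitude within ±5e-06° of the true value.
At latitude 61.026° a degree of longitude spans 110574 m × cos 61.026° = 110574 × 0.4844 ≈ 53563.4 m.
East–west error: 5e-06° × 53563.4 m/° ≈ 0.267817 m.

0.27 m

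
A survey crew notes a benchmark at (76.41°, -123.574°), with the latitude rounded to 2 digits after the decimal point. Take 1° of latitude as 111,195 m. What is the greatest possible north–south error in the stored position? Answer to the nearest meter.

Rounding to 2 decimal places leaves the latitude within ±0.005° of the true value.
Along the meridian that is 0.005° × 111195 m/° = 555.975 m.

556 meters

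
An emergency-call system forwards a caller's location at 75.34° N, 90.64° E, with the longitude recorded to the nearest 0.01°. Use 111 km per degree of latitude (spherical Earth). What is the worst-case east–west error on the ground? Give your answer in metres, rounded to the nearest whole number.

140 metres

Rounding to 2 decimal places leaves the longitude within ±0.005° of the true value.
At latitude 75.34° a degree of longitude spans 111000 m × cos 75.34° = 111000 × 0.2531 ≈ 28092.2 m.
Maximum E–W displacement: 0.005 × 28092.2 = 140.461 m.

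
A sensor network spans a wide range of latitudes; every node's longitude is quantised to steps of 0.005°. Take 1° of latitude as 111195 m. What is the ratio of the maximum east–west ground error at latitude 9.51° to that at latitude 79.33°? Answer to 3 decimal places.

With a 0.005° grid the true value lies within half a step, ±0.005°/2 = ±0.0025°, of the stored one.
At 9.51°: 0.0025° × 111195 × cos 9.51° = 0.0025 × 111195 × 0.9863 ≈ 274.17 m.
At 79.33°: 0.0025° × 111195 × cos 79.33° = 0.0025 × 111195 × 0.1852 ≈ 51.47 m.
The ratio reduces to cos 9.51° / cos 79.33° = 0.9863/0.1852 ≈ 5.3267.

5.327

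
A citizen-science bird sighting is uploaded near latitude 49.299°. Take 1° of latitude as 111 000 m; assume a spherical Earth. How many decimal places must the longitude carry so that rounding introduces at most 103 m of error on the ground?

At 49.299° one degree of longitude covers 111000 × cos 49.299° ≈ 111000 × 0.6521 ≈ 72384.4 m.
Rounding to N decimal places gives at most 0.5 × 10⁻ᴺ degrees of error, i.e. 0.5 × 10⁻ᴺ × 72384.4 m.
Need 0.5 × 72384.4 × 10⁻ᴺ ≤ 103 → 10⁻ᴺ ≤ 2.846e-03, so N ≥ 2.55.
At 2 places the error can reach 362 m, but 3 places keeps it to 36.2 m.

3 decimal places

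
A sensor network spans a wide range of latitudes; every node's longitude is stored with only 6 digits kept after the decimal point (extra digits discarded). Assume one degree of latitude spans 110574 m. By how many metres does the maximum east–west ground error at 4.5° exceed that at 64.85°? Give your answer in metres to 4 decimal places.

0.0632 metres

Truncating at 6 decimal places can drop up to a full unit in the last place, so the longitude may be off by as much as 1e-06°.
Error at 4.5° = 1e-06° × 110574 × cos 4.5° ≈ 0.11057 × 0.9969 = 0.11023 m.
At 64.85°: 1e-06° × 110574 × cos 64.85° = 1e-06 × 110574 × 0.4250 ≈ 0.046993 m.
Difference: 0.11023 − 0.046993 = 0.06324 m.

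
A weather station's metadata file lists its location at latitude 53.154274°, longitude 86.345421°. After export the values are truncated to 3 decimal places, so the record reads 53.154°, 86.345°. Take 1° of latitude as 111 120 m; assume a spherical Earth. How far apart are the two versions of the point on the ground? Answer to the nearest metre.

Δlat = 53.154274 − 53.154 = +0.000274°; Δlon = 86.345421 − 86.345 = +0.000421°.
North–south shift: 0.000274 × 111120 = 30.4469 m.
E–W at 53.154°: 0.000421° × 111120 × cos 53.154° = 0.000421 × 111120 × 0.5997 ≈ 28.0533 m.
Combined displacement = (30.4469² + 28.0533²)^½ ≈ 41.4005 m.

41 metres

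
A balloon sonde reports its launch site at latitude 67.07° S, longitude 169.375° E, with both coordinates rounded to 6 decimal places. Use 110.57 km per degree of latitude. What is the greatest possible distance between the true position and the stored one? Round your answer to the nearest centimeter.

6 centimeters

Rounding to 6 decimal places leaves each coordinate within ±5e-07° of the true value.
N–S: 5e-07° × 110570 m/° = 0.055285 m.
East–west component at 67.07°: 5e-07° × 110570 × cos 67.07° ≈ 5e-07 × 43078.8 ≈ 0.0215394 m.
The two errors are perpendicular, so the maximum displacement is √(0.055285² + 0.0215394²) ≈ 0.0593328 m.
That is 0.0593328 m = 5.9333 cm.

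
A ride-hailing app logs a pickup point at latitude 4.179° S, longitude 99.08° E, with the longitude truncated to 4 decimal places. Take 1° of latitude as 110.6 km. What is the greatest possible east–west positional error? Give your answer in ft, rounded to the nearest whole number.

Truncating at 4 decimal places can drop up to a full unit in the last place, so the longitude may be off by as much as 0.0001°.
At latitude 4.179° a degree of longitude spans 110600 m × cos 4.179° = 110600 × 0.9973 ≈ 110306 m.
Maximum E–W displacement: 0.0001 × 110306 = 11.0306 m.
In feet: 11.0306 m ÷ 0.3048 ≈ 36.19 ft.

36 ft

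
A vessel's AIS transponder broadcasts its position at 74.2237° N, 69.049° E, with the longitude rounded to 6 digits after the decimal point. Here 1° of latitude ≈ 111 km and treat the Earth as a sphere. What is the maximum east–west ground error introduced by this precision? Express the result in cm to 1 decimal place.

1.5 cm

Rounding to 6 decimal places leaves the longitude within ±5e-07° of the true value.
At latitude 74.2237° a degree of longitude spans 111000 m × cos 74.2237° = 111000 × 0.2719 ≈ 30178.9 m.
East–west error: 5e-07° × 30178.9 m/° ≈ 0.0150895 m.
That is 0.0150895 m = 1.5089 cm.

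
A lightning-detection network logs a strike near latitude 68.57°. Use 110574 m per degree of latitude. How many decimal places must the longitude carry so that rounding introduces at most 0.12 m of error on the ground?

6 decimal places

At 68.57° one degree of longitude covers 110574 × cos 68.57° ≈ 110574 × 0.3654 ≈ 40399.8 m.
With N decimal places the half-ulp bound is 0.5·10⁻ᴺ°, or 0.5·10⁻ᴺ × 40399.8 m on the ground.
Need 0.5 × 40399.8 × 10⁻ᴺ ≤ 0.12 → 10⁻ᴺ ≤ 5.941e-06, so N ≥ 5.23.
N = 5 would give 0.202 m (too coarse); N = 6 gives 0.0202 m ≤ 0.12 m.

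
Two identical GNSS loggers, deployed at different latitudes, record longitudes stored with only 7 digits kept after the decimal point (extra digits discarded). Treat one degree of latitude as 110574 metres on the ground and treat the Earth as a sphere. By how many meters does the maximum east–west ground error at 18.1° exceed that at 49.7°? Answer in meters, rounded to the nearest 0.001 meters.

Truncating at 7 decimal places can drop up to a full unit in the last place, so the longitude may be off by as much as 1e-07°.
Error at 18.1° = 1e-07° × 110574 × cos 18.1° ≈ 0.011057 × 0.9505 = 0.01051 m.
Error at 49.7° = 1e-07° × 110574 × cos 49.7° ≈ 0.011057 × 0.6468 = 0.0071518 m.
Difference: 0.01051 − 0.0071518 = 0.0033584 m.

0.003 meters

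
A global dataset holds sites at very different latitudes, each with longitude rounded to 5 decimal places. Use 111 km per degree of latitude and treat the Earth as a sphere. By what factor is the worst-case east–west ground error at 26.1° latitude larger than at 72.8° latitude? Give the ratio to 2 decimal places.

Rounding to 5 decimal places leaves the longitude within ±5e-06° of the true value.
Error at 26.1° = 5e-06° × 111000 × cos 26.1° ≈ 0.555 × 0.8980 = 0.49841 m.
Error at 72.8° = 5e-06° × 111000 × cos 72.8° ≈ 0.555 × 0.2957 = 0.16412 m.
The ratio reduces to cos 26.1° / cos 72.8° = 0.8980/0.2957 ≈ 3.0369.

3.04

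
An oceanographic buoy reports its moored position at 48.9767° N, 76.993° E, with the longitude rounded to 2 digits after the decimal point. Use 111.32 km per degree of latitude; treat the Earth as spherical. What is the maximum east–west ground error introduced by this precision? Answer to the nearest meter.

Rounding to 2 decimal places leaves the longitude within ±0.005° of the true value.
At latitude 48.9767° a degree of longitude spans 111320 m × cos 48.9767° = 111320 × 0.6564 ≈ 73066.7 m.
Maximum E–W displacement: 0.005 × 73066.7 = 365.333 m.

365 meters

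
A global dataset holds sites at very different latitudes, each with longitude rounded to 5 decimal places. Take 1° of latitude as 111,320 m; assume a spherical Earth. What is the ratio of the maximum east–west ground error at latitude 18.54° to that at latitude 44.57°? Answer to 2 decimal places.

1.33

Rounding to 5 decimal places leaves the longitude within ±5e-06° of the true value.
At 18.54°: 5e-06° × 111320 × cos 18.54° = 5e-06 × 111320 × 0.9481 ≈ 0.52771 m.
Error at 44.57° = 5e-06° × 111320 × cos 44.57° ≈ 0.5566 × 0.7124 = 0.39652 m.
Ratio: 0.52771 / 0.39652 = cos 18.54° / cos 44.57° ≈ 1.3309.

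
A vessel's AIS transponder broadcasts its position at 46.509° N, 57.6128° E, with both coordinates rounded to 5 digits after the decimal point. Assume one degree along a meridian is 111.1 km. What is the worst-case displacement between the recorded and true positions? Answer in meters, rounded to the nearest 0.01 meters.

0.67 meters

Rounding to 5 decimal places leaves each coordinate within ±5e-06° of the true value.
North–south component: 5e-06° × 111100 = 0.5555 m.
E–W at 46.509°: 5e-06° × 111100 × cos 46.509° = 5e-06 × 111100 × 0.6882 ≈ 0.382318 m.
Combining orthogonally: (0.5555² + 0.382318²)^½ ≈ 0.674349 m.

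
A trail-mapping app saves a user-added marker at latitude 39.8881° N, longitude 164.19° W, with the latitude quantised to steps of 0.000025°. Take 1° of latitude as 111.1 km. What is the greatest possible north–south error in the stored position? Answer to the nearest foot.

With a 0.000025° grid the true value lies within half a step, ±0.000025°/2 = ±1.25e-05°, of the stored one.
North–south distance: 1.25e-05° × 111100 m/° = 1.38875 m.
In feet: 1.38875 m ÷ 0.3048 ≈ 4.5563 ft.

5 feet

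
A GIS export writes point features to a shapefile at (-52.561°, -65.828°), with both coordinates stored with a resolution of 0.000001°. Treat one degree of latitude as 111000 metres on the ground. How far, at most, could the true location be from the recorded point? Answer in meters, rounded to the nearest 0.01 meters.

With a 0.000001° grid the true value lies within half a step, ±0.000001°/2 = ±5e-07°, of the stored one.
N–S: 5e-07° × 111000 m/° = 0.0555 m.
Longitude error → 5e-07 × 111000 × cos 52.561° = 5e-07 × 111000 × 0.6079 ≈ 0.0337394 m.
The two errors are perpendicular, so the maximum displacement is √(0.0555² + 0.0337394²) ≈ 0.0649507 m.

0.06 meters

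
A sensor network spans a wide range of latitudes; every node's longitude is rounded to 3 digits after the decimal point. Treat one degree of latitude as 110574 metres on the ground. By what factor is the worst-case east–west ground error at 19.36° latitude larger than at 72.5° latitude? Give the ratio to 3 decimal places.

3.137

Rounding to 3 decimal places leaves the longitude within ±0.0005° of the true value.
Error at 19.36° = 0.0005° × 110574 × cos 19.36° ≈ 55.287 × 0.9435 = 52.161 m.
At 72.5°: 0.0005° × 110574 × cos 72.5° = 0.0005 × 110574 × 0.3007 ≈ 16.625 m.
The ratio reduces to cos 19.36° / cos 72.5° = 0.9435/0.3007 ≈ 3.1375.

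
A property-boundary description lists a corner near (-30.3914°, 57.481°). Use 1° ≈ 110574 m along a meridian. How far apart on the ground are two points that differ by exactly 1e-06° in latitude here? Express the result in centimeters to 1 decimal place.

Along a meridian 1e-06° is 1e-06 × 110574 = 0.110574 m.
That is 0.110574 m = 11.057 cm.

11.1 centimeters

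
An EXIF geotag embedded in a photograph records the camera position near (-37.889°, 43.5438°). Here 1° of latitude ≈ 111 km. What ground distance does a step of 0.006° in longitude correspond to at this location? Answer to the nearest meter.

0.006° of longitude at 37.889° is 0.006 × 111000 × cos 37.889° ≈ 0.006 × 87601.4 = 525.609 m.

526 meters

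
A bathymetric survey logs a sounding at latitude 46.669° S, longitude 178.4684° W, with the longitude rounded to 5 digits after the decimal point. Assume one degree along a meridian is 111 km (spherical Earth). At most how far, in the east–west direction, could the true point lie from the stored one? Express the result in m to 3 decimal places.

0.381 m

Rounding to 5 decimal places leaves the longitude within ±5e-06° of the true value.
At latitude 46.669° a degree of longitude spans 111000 m × cos 46.669° = 111000 × 0.6862 ≈ 76169.5 m.
Maximum E–W displacement: 5e-06 × 76169.5 = 0.380848 m.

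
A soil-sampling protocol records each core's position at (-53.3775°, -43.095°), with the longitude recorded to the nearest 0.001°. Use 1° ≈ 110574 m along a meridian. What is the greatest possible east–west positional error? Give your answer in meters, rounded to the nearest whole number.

Rounding to 3 decimal places leaves the longitude within ±0.0005° of the true value.
At latitude 53.3775° a degree of longitude spans 110574 m × cos 53.3775° = 110574 × 0.5965 ≈ 65961.8 m.
Maximum E–W displacement: 0.0005 × 65961.8 = 32.9809 m.

33 meters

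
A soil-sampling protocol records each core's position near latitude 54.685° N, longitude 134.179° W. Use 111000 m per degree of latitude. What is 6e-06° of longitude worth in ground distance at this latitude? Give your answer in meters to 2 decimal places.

One degree of longitude here spans 111000 × cos 54.685° = 111000 × 0.5781 ≈ 64165.9 m; 6e-06° of that is 0.384995 m.

0.38 meters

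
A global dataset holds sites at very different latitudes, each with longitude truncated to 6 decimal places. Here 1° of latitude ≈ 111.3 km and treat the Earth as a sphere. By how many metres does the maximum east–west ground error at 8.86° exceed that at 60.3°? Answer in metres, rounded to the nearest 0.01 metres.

0.05 metres

Truncating at 6 decimal places can drop up to a full unit in the last place, so the longitude may be off by as much as 1e-06°.
At 8.86°: 1e-06° × 111300 × cos 8.86° = 1e-06 × 111300 × 0.9881 ≈ 0.10997 m.
At 60.3°: 1e-06° × 111300 × cos 60.3° = 1e-06 × 111300 × 0.4955 ≈ 0.055145 m.
So the lower-latitude error exceeds the higher by 0.10997 − 0.055145 = 0.054827 m.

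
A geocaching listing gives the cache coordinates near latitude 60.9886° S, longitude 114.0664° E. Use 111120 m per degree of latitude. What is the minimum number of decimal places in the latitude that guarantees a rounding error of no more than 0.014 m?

One degree of latitude covers 111120 m.
Rounding to N decimal places gives at most 0.5 × 10⁻ᴺ degrees of error, i.e. 0.5 × 10⁻ᴺ × 111120 m.
Need 0.5 × 111120 × 10⁻ᴺ ≤ 0.014 → 10⁻ᴺ ≤ 2.520e-07, so N ≥ 6.60.
So 7 decimal places suffice (0.00556 m); 6 would allow up to 0.0556 m.

7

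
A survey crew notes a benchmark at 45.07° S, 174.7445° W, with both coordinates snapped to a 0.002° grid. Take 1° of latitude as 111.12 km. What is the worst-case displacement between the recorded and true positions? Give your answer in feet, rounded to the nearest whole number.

With a 0.002° grid the true value lies within half a step, ±0.002°/2 = ±0.001°, of the stored one.
Latitude error → 0.001 × 111120 = 111.12 m along the meridian.
E–W at 45.07°: 0.001° × 111120 × cos 45.07° = 0.001 × 111120 × 0.7062 ≈ 78.4777 m.
Worst case both components are at the extreme and orthogonal: √(111.12² + 78.4777²) ≈ 136.038 m.
In feet: 136.038 m ÷ 0.3048 ≈ 446.32 ft.

446 feet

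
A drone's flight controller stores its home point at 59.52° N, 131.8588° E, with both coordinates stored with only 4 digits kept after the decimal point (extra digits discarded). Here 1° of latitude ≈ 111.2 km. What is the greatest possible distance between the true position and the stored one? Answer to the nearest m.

12 m

Truncating at 4 decimal places can drop up to a full unit in the last place, so each coordinate may be off by as much as 0.0001°.
N–S: 0.0001° × 111200 m/° = 11.12 m.
East–west component at 59.52°: 0.0001° × 111200 × cos 59.52° ≈ 0.0001 × 56404.8 ≈ 5.64048 m.
Worst case both components are at the extreme and orthogonal: √(11.12² + 5.64048²) ≈ 12.4687 m.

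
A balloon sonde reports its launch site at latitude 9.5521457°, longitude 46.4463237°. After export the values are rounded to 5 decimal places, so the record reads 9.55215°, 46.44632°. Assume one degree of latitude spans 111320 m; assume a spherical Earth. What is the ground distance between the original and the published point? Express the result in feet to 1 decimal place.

2.1 feet

Δlat = 9.5521457 − 9.55215 = -0.0000043°; Δlon = 46.4463237 − 46.44632 = +0.0000037°.
North–south shift: -0.0000043 × 111320 = -0.478676 m.
E–W at 9.55215°: 0.0000037° × 111320 × cos 9.55215° = 0.0000037 × 111320 × 0.9861 ≈ 0.406173 m.
Hypotenuse of the two orthogonal shifts: √(0.478676² + 0.406173²) = 0.62778 m.
Converting: 0.62778 m × 3.2808 ft/m ≈ 2.0596 ft.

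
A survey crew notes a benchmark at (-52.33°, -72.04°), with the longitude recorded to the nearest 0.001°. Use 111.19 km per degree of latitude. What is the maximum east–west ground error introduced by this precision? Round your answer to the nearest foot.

111 feet

Rounding to 3 decimal places leaves the longitude within ±0.0005° of the true value.
One degree of longitude at 52.33° is 111190 × cos 52.33° ≈ 111190 × 0.6111 = 67949.6 m.
Maximum E–W displacement: 0.0005 × 67949.6 = 33.9748 m.
In feet: 33.9748 m ÷ 0.3048 ≈ 111.47 ft.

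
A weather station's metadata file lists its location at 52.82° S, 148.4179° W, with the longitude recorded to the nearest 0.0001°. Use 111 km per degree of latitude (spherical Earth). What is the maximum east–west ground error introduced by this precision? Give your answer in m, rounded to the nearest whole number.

3 m

Rounding to 4 decimal places leaves the longitude within ±5e-05° of the true value.
Parallels shrink by cos φ, so at 52.82° a degree of longitude is 111000 × 0.6043 ≈ 67079.6 m.
East–west error: 5e-05° × 67079.6 m/° ≈ 3.35398 m.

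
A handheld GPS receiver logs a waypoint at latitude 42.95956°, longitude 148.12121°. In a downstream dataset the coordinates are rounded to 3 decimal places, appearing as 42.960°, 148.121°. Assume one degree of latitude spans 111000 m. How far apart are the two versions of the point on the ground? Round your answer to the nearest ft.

170 ft

Δlat = 42.95956 − 42.960 = -0.00044°; Δlon = 148.12121 − 148.121 = +0.00021°.
N–S: -0.00044° × 111000 m/° = -48.84 m.
E–W at 42.96°: 0.00021° × 111000 × cos 42.96° = 0.00021 × 111000 × 0.7318 ≈ 17.0589 m.
Combined displacement = (48.84² + 17.0589²)^½ ≈ 51.7335 m.
Converting: 51.7335 m × 3.2808 ft/m ≈ 169.73 ft.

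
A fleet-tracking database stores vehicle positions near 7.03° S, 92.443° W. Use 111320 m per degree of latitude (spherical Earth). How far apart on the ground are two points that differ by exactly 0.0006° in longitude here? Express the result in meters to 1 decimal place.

66.3 meters

At 7.03° a degree of longitude is 111320 × cos 7.03° ≈ 110483 m, so 0.0006° corresponds to 66.2899 m.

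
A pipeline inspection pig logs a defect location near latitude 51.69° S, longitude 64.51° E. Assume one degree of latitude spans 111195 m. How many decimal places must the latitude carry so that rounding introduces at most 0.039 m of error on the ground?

7 decimal places

One degree of latitude covers 111195 m.
Rounding to N decimal places gives at most 0.5 × 10⁻ᴺ degrees of error, i.e. 0.5 × 10⁻ᴺ × 111195 m.
Setting 55597.5 × 10⁻ᴺ ≤ 0.039 gives 10ᴺ ≥ 1.426e+06, i.e. N ≥ 6.15.
So 7 decimal places suffice (0.00556 m); 6 would allow up to 0.0556 m.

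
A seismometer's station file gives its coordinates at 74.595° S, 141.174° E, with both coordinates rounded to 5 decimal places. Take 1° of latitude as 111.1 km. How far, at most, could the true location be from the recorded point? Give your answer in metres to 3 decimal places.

0.575 metres

Rounding to 5 decimal places leaves each coordinate within ±5e-06° of the true value.
Latitude error → 5e-06 × 111100 = 0.5555 m along the meridian.
East–west component at 74.595°: 5e-06° × 111100 × cos 74.595° ≈ 5e-06 × 29512.6 ≈ 0.147563 m.
Worst case both components are at the extreme and orthogonal: √(0.5555² + 0.147563²) ≈ 0.574765 m.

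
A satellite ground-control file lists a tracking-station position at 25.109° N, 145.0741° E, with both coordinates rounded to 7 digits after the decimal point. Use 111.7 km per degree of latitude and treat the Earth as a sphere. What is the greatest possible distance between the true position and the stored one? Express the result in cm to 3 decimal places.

0.753 cm

Rounding to 7 decimal places leaves each coordinate within ±5e-08° of the true value.
Latitude error → 5e-08 × 111700 = 0.005585 m along the meridian.
East–west component at 25.109°: 5e-08° × 111700 × cos 25.109° ≈ 5e-08 × 101145 ≈ 0.00505723 m.
Worst case both components are at the extreme and orthogonal: √(0.005585² + 0.00505723²) ≈ 0.00753444 m.
That is 0.00753444 m = 0.75344 cm.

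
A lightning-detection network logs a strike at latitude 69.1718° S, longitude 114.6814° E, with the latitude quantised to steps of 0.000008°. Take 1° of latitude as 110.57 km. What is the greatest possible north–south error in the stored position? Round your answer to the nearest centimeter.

44 centimeters

With a 0.000008° grid the true value lies within half a step, ±0.000008°/2 = ±4e-06°, of the stored one.
So the N–S error is at most 4e-06 × 110570 = 0.44228 m.
That is 0.44228 m = 44.228 cm.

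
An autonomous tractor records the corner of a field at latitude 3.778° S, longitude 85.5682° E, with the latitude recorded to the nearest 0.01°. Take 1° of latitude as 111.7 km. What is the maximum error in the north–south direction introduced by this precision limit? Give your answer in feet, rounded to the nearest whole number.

1832 feet

Rounding to 2 decimal places leaves the latitude within ±0.005° of the true value.
Along the meridian that is 0.005° × 111700 m/° = 558.5 m.
In feet: 558.5 m ÷ 0.3048 ≈ 1832.3 ft.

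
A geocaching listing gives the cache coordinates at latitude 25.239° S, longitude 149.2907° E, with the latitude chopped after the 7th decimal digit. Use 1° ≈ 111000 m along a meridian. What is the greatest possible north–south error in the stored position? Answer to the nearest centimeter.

Truncating at 7 decimal places can drop up to a full unit in the last place, so the latitude may be off by as much as 1e-07°.
Along the meridian that is 1e-07° × 111000 m/° = 0.0111 m.
That is 0.0111 m = 1.11 cm.

1 centimeters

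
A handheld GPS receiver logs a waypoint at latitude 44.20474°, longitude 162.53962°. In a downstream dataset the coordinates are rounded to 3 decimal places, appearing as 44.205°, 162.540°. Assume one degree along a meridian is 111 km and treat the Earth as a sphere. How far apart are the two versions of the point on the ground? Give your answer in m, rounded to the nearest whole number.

42 m

Δlat = 44.20474 − 44.205 = -0.00026°; Δlon = 162.53962 − 162.540 = -0.00038°.
North–south shift: -0.00026 × 111000 = -28.86 m.
E–W at 44.205°: -0.00038° × 111000 × cos 44.205° = -0.00038 × 111000 × 0.7168 ≈ -30.2367 m.
Hypotenuse of the two orthogonal shifts: √(28.86² + 30.2367²) = 41.799 m.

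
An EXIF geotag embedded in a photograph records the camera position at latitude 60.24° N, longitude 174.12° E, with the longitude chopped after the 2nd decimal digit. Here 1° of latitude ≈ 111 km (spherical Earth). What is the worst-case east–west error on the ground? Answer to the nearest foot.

Truncating at 2 decimal places can drop up to a full unit in the last place, so the longitude may be off by as much as 0.01°.
At latitude 60.24° a degree of longitude spans 111000 m × cos 60.24° = 111000 × 0.4964 ≈ 55096.9 m.
Maximum E–W displacement: 0.01 × 55096.9 = 550.969 m.
In feet: 550.969 m ÷ 0.3048 ≈ 1807.6 ft.

1808 feet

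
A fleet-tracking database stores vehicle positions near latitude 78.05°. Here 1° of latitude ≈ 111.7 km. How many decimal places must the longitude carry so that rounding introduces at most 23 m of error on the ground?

3

At 78.05° one degree of longitude covers 111700 × cos 78.05° ≈ 111700 × 0.2071 ≈ 23128.4 m.
Rounding to N decimal places gives at most 0.5 × 10⁻ᴺ degrees of error, i.e. 0.5 × 10⁻ᴺ × 23128.4 m.
Need 0.5 × 23128.4 × 10⁻ᴺ ≤ 23 → 10⁻ᴺ ≤ 1.989e-03, so N ≥ 2.70.
So 3 decimal places suffice (11.6 m); 2 would allow up to 116 m.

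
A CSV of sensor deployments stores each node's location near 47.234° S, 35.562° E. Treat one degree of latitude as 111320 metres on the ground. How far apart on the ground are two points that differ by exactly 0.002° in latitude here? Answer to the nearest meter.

223 meters

Along a meridian 0.002° is 0.002 × 111320 = 222.64 m.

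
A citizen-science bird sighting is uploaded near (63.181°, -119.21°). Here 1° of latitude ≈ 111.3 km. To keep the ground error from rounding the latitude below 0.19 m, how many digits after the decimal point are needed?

One degree of latitude covers 111300 m.
Rounding to N decimal places gives at most 0.5 × 10⁻ᴺ degrees of error, i.e. 0.5 × 10⁻ᴺ × 111300 m.
Setting 55650 × 10⁻ᴺ ≤ 0.19 gives 10ᴺ ≥ 2.929e+05, i.e. N ≥ 5.47.
So 6 decimal places suffice (0.0556 m); 5 would allow up to 0.556 m.

6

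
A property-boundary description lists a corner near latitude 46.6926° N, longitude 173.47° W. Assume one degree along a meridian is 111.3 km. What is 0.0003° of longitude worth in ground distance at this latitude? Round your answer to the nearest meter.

23 meters

0.0003° of longitude at 46.6926° is 0.0003 × 111300 × cos 46.6926° ≈ 0.0003 × 76342 = 22.9026 m.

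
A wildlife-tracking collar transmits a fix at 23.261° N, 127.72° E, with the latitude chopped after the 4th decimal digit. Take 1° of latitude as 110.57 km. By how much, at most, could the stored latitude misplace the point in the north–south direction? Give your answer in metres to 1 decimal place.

11.1 metres

Truncating at 4 decimal places can drop up to a full unit in the last place, so the latitude may be off by as much as 0.0001°.
North–south distance: 0.0001° × 110570 m/° = 11.057 m.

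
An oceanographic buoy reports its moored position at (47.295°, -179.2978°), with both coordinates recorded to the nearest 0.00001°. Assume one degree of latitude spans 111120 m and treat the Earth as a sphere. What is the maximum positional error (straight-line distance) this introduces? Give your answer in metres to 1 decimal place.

Rounding to 5 decimal places leaves each coordinate within ±5e-06° of the true value.
N–S: 5e-06° × 111120 m/° = 0.5556 m.
Longitude error → 5e-06 × 111120 × cos 47.295° = 5e-06 × 111120 × 0.6782 ≈ 0.376821 m.
Worst case both components are at the extreme and orthogonal: √(0.5556² + 0.376821²) ≈ 0.671331 m.

0.7 metres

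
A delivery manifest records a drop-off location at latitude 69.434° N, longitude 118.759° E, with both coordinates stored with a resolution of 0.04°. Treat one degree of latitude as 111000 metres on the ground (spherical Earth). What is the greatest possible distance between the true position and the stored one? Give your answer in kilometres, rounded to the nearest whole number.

With a 0.04° grid the true value lies within half a step, ±0.04°/2 = ±0.02°, of the stored one.
Latitude error → 0.02 × 111000 = 2220 m along the meridian.
Longitude error → 0.02 × 111000 × cos 69.434° = 0.02 × 111000 × 0.3513 ≈ 779.855 m.
The two errors are perpendicular, so the maximum displacement is √(2220² + 779.855²) ≈ 2352.99 m.
That is 2352.99 m = 2.353 km.

2 kilometres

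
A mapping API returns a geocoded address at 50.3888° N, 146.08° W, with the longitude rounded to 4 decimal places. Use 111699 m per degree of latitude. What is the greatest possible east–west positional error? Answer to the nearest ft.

12 ft

Rounding to 4 decimal places leaves the longitude within ±5e-05° of the true value.
One degree of longitude at 50.3888° is 111699 × cos 50.3888° ≈ 111699 × 0.6376 = 71216.4 m.
So at most 5e-05° × 71216.4 ≈ 3.56082 m east–west.
In feet: 3.56082 m ÷ 0.3048 ≈ 11.682 ft.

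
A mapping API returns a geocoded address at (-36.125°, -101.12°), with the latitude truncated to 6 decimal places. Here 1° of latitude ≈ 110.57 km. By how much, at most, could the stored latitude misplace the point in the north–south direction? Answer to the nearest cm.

11 cm

Truncating at 6 decimal places can drop up to a full unit in the last place, so the latitude may be off by as much as 1e-06°.
Along the meridian that is 1e-06° × 110570 m/° = 0.11057 m.
That is 0.11057 m = 11.057 cm.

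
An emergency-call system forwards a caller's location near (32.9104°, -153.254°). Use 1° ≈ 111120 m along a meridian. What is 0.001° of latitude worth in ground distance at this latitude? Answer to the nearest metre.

0.001° × 111120 m/° = 111.12 m.

111 metres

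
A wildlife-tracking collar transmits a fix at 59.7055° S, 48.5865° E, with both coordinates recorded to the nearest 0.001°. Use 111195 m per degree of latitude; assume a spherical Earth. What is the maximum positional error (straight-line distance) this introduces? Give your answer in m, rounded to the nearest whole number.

62 m

Rounding to 3 decimal places leaves each coordinate within ±0.0005° of the true value.
Latitude error → 0.0005 × 111195 = 55.5975 m along the meridian.
East–west component at 59.7055°: 0.0005° × 111195 × cos 59.7055° ≈ 0.0005 × 56091.7 ≈ 28.0459 m.
Worst case both components are at the extreme and orthogonal: √(55.5975² + 28.0459²) ≈ 62.2708 m.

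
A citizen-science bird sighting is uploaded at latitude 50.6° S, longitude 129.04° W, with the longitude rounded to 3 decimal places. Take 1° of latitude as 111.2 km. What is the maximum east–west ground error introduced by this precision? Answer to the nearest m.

Rounding to 3 decimal places leaves the longitude within ±0.0005° of the true value.
Parallels shrink by cos φ, so at 50.6° a degree of longitude is 111200 × 0.6347 ≈ 70582 m.
Maximum E–W displacement: 0.0005 × 70582 = 35.291 m.

35 m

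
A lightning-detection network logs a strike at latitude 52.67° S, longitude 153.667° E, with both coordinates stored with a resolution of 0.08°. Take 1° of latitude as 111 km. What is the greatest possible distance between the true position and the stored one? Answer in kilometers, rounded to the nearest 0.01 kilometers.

5.19 kilometers

With a 0.08° grid the true value lies within half a step, ±0.08°/2 = ±0.04°, of the stored one.
North–south component: 0.04° × 111000 = 4440 m.
Longitude error → 0.04 × 111000 × cos 52.67° = 0.04 × 111000 × 0.6064 ≈ 2692.44 m.
Worst case both components are at the extreme and orthogonal: √(4440² + 2692.44²) ≈ 5192.57 m.
That is 5192.57 m = 5.1926 km.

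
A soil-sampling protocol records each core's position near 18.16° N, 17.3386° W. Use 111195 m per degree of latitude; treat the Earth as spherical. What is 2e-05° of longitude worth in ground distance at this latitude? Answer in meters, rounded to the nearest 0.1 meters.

2.1 meters

One degree of longitude here spans 111195 × cos 18.16° = 111195 × 0.9502 ≈ 105656 m; 2e-05° of that is 2.11313 m.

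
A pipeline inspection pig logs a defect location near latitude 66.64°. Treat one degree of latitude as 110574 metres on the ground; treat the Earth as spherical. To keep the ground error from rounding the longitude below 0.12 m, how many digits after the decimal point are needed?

At 66.64° one degree of longitude covers 110574 × cos 66.64° ≈ 110574 × 0.3965 ≈ 43843.4 m.
Rounding to N decimal places gives at most 0.5 × 10⁻ᴺ degrees of error, i.e. 0.5 × 10⁻ᴺ × 43843.4 m.
Setting 21921.7 × 10⁻ᴺ ≤ 0.12 gives 10ᴺ ≥ 1.827e+05, i.e. N ≥ 5.26.
So 6 decimal places suffice (0.0219 m); 5 would allow up to 0.219 m.

6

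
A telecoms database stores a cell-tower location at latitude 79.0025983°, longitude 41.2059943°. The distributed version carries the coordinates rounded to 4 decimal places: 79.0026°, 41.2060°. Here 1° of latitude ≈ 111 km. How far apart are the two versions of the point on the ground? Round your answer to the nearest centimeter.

22 centimeters

Δlat = 79.0025983 − 79.0026 = -0.0000017°; Δlon = 41.2059943 − 41.2060 = -0.0000057°.
N–S: -0.0000017° × 111000 m/° = -0.1887 m.
E–W at 79.0026°: -0.0000057° × 111000 × cos 79.0026° = -0.0000057 × 111000 × 0.1908 ≈ -0.120697 m.
Hypotenuse of the two orthogonal shifts: √(0.1887² + 0.120697²) = 0.223999 m.
That is 0.223999 m = 22.4 cm.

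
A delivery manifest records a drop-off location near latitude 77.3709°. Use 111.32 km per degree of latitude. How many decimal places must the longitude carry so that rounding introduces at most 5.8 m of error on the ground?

4 decimal places

At 77.3709° one degree of longitude covers 111320 × cos 77.3709° ≈ 111320 × 0.2186 ≈ 24338.9 m.
N decimal places → at most half a unit in the last place, 0.5 × 10⁻ᴺ° = 24338.9/2 × 10⁻ᴺ m.
Need 0.5 × 24338.9 × 10⁻ᴺ ≤ 5.8 → 10⁻ᴺ ≤ 4.766e-04, so N ≥ 3.32.
So 4 decimal places suffice (1.22 m); 3 would allow up to 12.2 m.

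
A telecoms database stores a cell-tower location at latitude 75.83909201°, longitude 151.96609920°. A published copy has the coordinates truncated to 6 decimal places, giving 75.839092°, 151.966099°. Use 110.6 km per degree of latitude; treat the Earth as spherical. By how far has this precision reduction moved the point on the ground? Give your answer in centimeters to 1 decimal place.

Δlat = 75.83909201 − 75.839092 = +0.00000001°; Δlon = 151.96609920 − 151.966099 = +0.00000020°.
North–south shift: 0.00000001 × 110600 = 0.001106 m.
East–west at this latitude: 0.00000020° × 110600 × cos 75.8391° ≈ 0.00000020 × 27057.8 = 0.00541157 m.
Combined displacement = (0.001106² + 0.00541157²)^½ ≈ 0.00552343 m.
That is 0.00552343 m = 0.55234 cm.

0.6 centimeters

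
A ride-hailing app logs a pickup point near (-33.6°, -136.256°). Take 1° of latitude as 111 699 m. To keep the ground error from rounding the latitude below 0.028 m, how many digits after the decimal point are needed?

7 decimal places

One degree of latitude covers 111699 m.
N decimal places → at most half a unit in the last place, 0.5 × 10⁻ᴺ° = 111699/2 × 10⁻ᴺ m.
Need 0.5 × 111699 × 10⁻ᴺ ≤ 0.028 → 10⁻ᴺ ≤ 5.013e-07, so N ≥ 6.30.
At 6 places the error can reach 0.0558 m, but 7 places keeps it to 0.00558 m.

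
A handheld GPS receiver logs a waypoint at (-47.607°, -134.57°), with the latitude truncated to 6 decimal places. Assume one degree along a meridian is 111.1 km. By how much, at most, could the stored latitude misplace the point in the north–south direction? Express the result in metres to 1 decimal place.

0.1 metres

Truncating at 6 decimal places can drop up to a full unit in the last place, so the latitude may be off by as much as 1e-06°.
So the N–S error is at most 1e-06 × 111100 = 0.1111 m.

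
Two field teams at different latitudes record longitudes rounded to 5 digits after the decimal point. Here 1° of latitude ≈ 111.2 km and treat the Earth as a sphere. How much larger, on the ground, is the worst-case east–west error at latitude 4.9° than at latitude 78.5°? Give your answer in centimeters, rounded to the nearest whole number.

Rounding to 5 decimal places leaves the longitude within ±5e-06° of the true value.
At 4.9°: 5e-06° × 111200 × cos 4.9° = 5e-06 × 111200 × 0.9963 ≈ 0.55397 m.
At 78.5°: 5e-06° × 111200 × cos 78.5° = 5e-06 × 111200 × 0.1994 ≈ 0.11085 m.
So the lower-latitude error exceeds the higher by 0.55397 − 0.11085 = 0.44312 m.
That is 0.443119 m = 44.312 cm.

44 centimeters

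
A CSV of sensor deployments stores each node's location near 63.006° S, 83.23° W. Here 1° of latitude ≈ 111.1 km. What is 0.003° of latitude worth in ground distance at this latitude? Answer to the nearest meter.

Along a meridian 0.003° is 0.003 × 111100 = 333.3 m.

333 meters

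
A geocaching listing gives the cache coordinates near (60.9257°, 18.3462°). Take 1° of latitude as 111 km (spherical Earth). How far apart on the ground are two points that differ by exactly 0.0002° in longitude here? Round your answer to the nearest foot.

0.0002° of longitude at 60.9257° is 0.0002 × 111000 × cos 60.9257° ≈ 0.0002 × 53939.7 = 10.7879 m.
Converting: 10.7879 m × 3.2808 ft/m ≈ 35.394 ft.

35 feet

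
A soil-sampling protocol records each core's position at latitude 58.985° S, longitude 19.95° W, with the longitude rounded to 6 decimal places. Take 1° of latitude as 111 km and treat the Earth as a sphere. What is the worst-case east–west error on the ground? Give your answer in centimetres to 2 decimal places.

Rounding to 6 decimal places leaves the longitude within ±5e-07° of the true value.
One degree of longitude at 58.985° is 111000 × cos 58.985° ≈ 111000 × 0.5153 = 57194.1 m.
So at most 5e-07° × 57194.1 ≈ 0.0285971 m east–west.
That is 0.0285971 m = 2.8597 cm.

2.86 centimetres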